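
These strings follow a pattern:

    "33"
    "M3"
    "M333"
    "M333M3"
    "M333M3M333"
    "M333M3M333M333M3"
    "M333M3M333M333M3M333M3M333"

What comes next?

M333M3M333M333M3M333M3M333M333M3M333M333M3

From term 3 onward, concatenate the last term with the second-to-last: M3·33 = M333, M333·M3 = M333M3, …
The next term joins M333M3M333M333M3M333M3M333 and M333M3M333M333M3.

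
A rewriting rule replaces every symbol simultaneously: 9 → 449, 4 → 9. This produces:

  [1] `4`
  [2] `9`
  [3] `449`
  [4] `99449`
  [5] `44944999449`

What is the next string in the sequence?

Apply φ to 44944999449 symbol by symbol: 4→9, 4→9, 9→449, 4→9, 4→9, 9→449, 9→449, 9→449, 4→9, 4→9, 9→449; joined: 9 9 449 9 9 449 449 449 9 9 449.

994499944944944999449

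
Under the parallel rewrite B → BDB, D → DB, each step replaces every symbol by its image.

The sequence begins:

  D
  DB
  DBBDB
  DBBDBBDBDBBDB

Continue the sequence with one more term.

Rewriting the 13 symbols of DBBDBBDBDBBDB one by one yields DB BDB BDB DB BDB BDB DB BDB DB BDB BDB DB BDB; concatenated:

DBBDBBDBDBBDBBDBDBBDBDBBDBBDBDBBDB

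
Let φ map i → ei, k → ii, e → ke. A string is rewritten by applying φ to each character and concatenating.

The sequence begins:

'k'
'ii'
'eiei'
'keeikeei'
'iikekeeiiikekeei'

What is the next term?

eieiiikeiikekeeieieiiikeiikekeei

Replace each of the 16 characters of iikekeeiiikekeei in place — ei ei ii ke ii ke ke ei ei ei ii ke ii ke ke ei — and concatenate.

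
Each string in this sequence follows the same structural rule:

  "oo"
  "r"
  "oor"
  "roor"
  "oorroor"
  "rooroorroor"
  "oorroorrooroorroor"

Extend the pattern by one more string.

From term 3 onward, concatenate the second-to-last term with the last: oo·r = oor, r·oor = roor, …
Continuing: rooroorroor · oorroorrooroorroor gives term 8.

rooroorrooroorroorrooroorroor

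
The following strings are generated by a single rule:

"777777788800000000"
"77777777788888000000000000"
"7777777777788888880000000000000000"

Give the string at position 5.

Reading off run lengths: 7 runs 7, 9, 11; 8 runs 3, 5, 7; 0 runs 8, 12, 16 — each is linear in n, where the shown terms are n = 2, 3, 4.
For term 5, n = 6, so the run lengths are 15, 11, 24.

77777777777777788888888888000000000000000000000000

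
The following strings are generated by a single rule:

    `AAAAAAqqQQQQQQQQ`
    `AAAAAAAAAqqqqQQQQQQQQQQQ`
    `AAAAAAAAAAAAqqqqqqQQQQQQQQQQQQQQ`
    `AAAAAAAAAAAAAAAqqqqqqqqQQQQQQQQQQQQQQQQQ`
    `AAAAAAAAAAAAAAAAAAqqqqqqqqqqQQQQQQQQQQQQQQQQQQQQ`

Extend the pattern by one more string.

The n-th term is 3n A's then 2n-2 q's then 3n+2 Q's, where the shown terms are n = 2, 3, 4, 5, 6.
Setting n = 7 gives 21, 12, 23 characters in each block.

AAAAAAAAAAAAAAAAAAAAAqqqqqqqqqqqqQQQQQQQQQQQQQQQQQQQQQQQ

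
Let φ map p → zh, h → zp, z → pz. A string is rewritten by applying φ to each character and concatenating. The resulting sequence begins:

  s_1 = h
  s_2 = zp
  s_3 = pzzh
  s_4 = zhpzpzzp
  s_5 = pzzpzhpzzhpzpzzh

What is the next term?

Rewriting the 16 symbols of pzzpzhpzzhpzpzzh one by one yields zh pz pz zh pz zp zh pz pz zp zh pz zh pz pz zp; concatenated:

zhpzpzzhpzzpzhpzpzzpzhpzzhpzpzzp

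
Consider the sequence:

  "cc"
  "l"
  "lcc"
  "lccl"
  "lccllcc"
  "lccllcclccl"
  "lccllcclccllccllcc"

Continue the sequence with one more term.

Each term (from the third on) is the previous term followed by the one before it: term 3 = l·cc = lcc.
Continuing: lccllcclccllccllcc · lccllcclccl gives term 8.

lccllcclccllccllcclccllcclccl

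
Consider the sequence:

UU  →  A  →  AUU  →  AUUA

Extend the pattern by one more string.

From term 3 onward, concatenate the last term with the second-to-last: A·UU = AUU, AUU·A = AUUA, …
The next term joins AUUA and AUU.

AUUAAUU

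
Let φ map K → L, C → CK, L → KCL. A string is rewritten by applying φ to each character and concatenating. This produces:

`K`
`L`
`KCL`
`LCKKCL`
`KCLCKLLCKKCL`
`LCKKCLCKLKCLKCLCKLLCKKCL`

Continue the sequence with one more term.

KCLCKLLCKKCLCKLKCLLCKKCLLCKKCLCKLKCLKCLCKLLCKKCL

φ(LCKKCLCKLKCLKCLCKLLCKKCL) expands symbol-by-symbol to KCL CK L L CK KCL CK L KCL L CK KCL L CK KCL CK L KCL KCL CK L L CK KCL; joining the 24 pieces gives the next term.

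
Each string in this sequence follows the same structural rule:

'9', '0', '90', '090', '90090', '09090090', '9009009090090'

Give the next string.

From term 3 onward, concatenate the second-to-last term with the last: 9·0 = 90, 0·90 = 090, …
Continuing: 09090090 · 9009009090090 gives term 8.

090900909009009090090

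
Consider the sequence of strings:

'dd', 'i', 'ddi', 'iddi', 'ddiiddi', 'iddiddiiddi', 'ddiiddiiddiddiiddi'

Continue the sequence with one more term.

iddiddiiddiddiiddiiddiddiiddi

This is a Fibonacci-style word recurrence s(k) = s(k−2)·s(k−1): e.g. dd·i = ddi.
The next term joins iddiddiiddi and ddiiddiiddiddiiddi.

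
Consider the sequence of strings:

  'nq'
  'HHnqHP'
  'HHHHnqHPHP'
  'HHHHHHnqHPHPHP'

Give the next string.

Each term wraps the previous one in HH on the left and HP on the right.
Applying this once more to HHHHHHnqHPHPHP:

HHHHHHHHnqHPHPHPHP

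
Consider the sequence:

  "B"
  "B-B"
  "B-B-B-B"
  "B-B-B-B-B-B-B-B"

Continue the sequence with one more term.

Every step duplicates the string with '-' between the halves.
Doubling B-B-B-B-B-B-B-B with '-' between the halves:

B-B-B-B-B-B-B-B-B-B-B-B-B-B-B-B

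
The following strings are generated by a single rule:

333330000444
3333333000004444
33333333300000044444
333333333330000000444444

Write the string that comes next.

The n-th term is 2n-1 3's then n+1 0's then n 4's, where the shown terms are n = 3, 4, 5, 6.
At n = 7 the blocks have lengths 13, 8, 7.

3333333333333000000004444444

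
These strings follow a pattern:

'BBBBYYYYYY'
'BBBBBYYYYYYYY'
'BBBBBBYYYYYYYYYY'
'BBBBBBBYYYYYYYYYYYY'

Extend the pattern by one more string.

Term n consists of n+1 B's, followed by 2n Y's, where the shown terms are n = 3, 4, 5, 6.
For the next term, n = 7, so the run lengths are 8, 14.

BBBBBBBBYYYYYYYYYYYYYY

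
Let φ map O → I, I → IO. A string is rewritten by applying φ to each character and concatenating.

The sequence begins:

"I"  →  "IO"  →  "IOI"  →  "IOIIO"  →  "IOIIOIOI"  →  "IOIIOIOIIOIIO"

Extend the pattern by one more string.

IOIIOIOIIOIIOIOIIOIOI

φ(IOIIOIOIIOIIO) expands symbol-by-symbol to IO I IO IO I IO I IO IO I IO IO I; joining the 13 pieces gives the next term.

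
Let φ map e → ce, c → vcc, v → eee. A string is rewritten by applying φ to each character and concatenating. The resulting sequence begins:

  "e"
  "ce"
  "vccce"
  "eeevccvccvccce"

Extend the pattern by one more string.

cececeeeevccvcceeevccvcceeevccvccvccce

Applying the rule to each of the 14 symbols of eeevccvccvccce gives the pieces ce ce ce eee vcc vcc eee vcc vcc eee vcc vcc vcc ce, which concatenate to the answer.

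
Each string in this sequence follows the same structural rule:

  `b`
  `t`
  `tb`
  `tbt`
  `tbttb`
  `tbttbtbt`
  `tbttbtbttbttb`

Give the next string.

From term 3 onward, concatenate the last term with the second-to-last: t·b = tb, tb·t = tbt, …
So term 8 is tbttbtbttbttb·tbttbtbt.

tbttbtbttbttbtbttbtbt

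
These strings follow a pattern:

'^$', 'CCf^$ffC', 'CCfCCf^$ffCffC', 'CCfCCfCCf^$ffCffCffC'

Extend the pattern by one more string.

s(k+1) = CCf·s(k)·ffC, so each term gains CCf as a prefix and ffC as a suffix.
One more step from CCfCCfCCf^$ffCffCffC gives the answer.

CCfCCfCCfCCf^$ffCffCffCffC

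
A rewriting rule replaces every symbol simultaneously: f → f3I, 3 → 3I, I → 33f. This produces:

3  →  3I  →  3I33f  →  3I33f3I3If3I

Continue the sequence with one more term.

3I33f3I3If3I3I33f3I33ff3I3I33f

Expanding 3I33f3I3If3I: 3→3I, I→33f, 3→3I, 3→3I, f→f3I, 3→3I, I→33f, 3→3I, I→33f, f→f3I, 3→3I, I→33f. Concatenated: 3I 33f 3I 3I f3I 3I 33f 3I 33f f3I 3I 33f.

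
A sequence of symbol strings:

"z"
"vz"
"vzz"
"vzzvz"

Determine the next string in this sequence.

vzzvzvzz

From term 3 onward, concatenate the last term with the second-to-last: vz·z = vzz, vzz·vz = vzzvz, …
Continuing: vzzvz · vzz gives term 5.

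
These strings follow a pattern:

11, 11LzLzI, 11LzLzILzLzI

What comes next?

Each term is the previous one with LzLzI appended.
Applying this once more to 11LzLzILzLzI:

11LzLzILzLzILzLzI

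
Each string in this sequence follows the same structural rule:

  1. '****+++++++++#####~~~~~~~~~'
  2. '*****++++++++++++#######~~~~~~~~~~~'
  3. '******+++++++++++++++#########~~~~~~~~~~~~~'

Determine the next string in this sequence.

*******++++++++++++++++++###########~~~~~~~~~~~~~~~

Term n consists of n+1 *'s, followed by 3n +'s, followed by 2n-1 #'s, followed by 2n+3 ~'s, where the shown terms are n = 3, 4, 5.
Setting n = 6 gives 7, 18, 11, 15 characters in each block.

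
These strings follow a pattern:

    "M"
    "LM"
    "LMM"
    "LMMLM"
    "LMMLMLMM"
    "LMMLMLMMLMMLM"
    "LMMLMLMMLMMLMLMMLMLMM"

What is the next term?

LMMLMLMMLMMLMLMMLMLMMLMMLMLMMLMMLM

This is a Fibonacci-style word recurrence s(k) = s(k−1)·s(k−2): e.g. LM·M = LMM.
The next term joins LMMLMLMMLMMLMLMMLMLMM and LMMLMLMMLMMLM.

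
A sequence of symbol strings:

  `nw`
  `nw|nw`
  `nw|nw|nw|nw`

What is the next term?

Every step duplicates the string with '|' between the halves.
Doubling nw|nw|nw|nw with '|' between the halves:

nw|nw|nw|nw|nw|nw|nw|nw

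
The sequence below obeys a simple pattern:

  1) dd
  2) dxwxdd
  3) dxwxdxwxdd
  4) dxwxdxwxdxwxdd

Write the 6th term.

dxwxdxwxdxwxdxwxdxwxdd

Each term is the previous one with dxwx prepended.
From dxwxdxwxdxwxdd, 2 further steps: dxwxdxwxdxwxdd → dxwxdxwxdxwxdxwxdd → (answer).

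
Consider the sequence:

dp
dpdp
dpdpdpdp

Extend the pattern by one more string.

dpdpdpdpdpdpdpdp

Each string is two copies of the previous one concatenated.
One more doubling of dpdpdpdp gives the answer.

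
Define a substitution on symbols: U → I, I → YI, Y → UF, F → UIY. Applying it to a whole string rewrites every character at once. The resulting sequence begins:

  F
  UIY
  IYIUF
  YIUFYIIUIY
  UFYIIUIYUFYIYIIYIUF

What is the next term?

Rewriting the 19 symbols of UFYIIUIYUFYIYIIYIUF one by one yields I UIY UF YI YI I YI UF I UIY UF YI UF YI YI UF YI I UIY; concatenated:

IUIYUFYIYIIYIUFIUIYUFYIUFYIYIUFYIIUIY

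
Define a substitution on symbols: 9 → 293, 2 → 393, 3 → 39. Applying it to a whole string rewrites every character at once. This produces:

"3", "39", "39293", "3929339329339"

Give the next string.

Rewriting the 13 symbols of 3929339329339 one by one yields 39 293 393 293 39 39 293 39 393 293 39 39 293; concatenated:

392933932933939293393932933939293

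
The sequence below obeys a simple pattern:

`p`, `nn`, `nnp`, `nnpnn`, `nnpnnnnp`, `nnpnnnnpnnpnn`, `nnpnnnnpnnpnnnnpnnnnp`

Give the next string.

This is a Fibonacci-style word recurrence s(k) = s(k−1)·s(k−2): e.g. nn·p = nnp.
Continuing: nnpnnnnpnnpnnnnpnnnnp · nnpnnnnpnnpnn gives term 8.

nnpnnnnpnnpnnnnpnnnnpnnpnnnnpnnpnn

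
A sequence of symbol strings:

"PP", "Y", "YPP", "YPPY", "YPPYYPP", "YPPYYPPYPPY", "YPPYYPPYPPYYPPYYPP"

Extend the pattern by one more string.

From term 3 onward, concatenate the last term with the second-to-last: Y·PP = YPP, YPP·Y = YPPY, …
So term 8 is YPPYYPPYPPYYPPYYPP·YPPYYPPYPPY.

YPPYYPPYPPYYPPYYPPYPPYYPPYPPY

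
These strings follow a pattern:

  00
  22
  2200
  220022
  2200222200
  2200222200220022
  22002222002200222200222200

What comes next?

Each term (from the third on) is the previous term followed by the one before it: term 3 = 22·00 = 2200.
The next term joins 22002222002200222200222200 and 2200222200220022.

220022220022002222002222002200222200220022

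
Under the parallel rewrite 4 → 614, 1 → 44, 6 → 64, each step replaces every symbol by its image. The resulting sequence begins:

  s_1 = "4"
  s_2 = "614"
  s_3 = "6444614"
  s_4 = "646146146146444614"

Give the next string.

64614644461464446146444614646146146146444614

Applying the rule to each of the 18 symbols of 646146146146444614 gives the pieces 64 614 64 44 614 64 44 614 64 44 614 64 614 614 614 64 44 614, which concatenate to the answer.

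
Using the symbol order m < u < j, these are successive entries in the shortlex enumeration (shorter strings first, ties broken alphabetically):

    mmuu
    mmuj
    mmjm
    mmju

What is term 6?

Stepping forward 2 times from mmju: mmju → mmjj, then the target.

mumm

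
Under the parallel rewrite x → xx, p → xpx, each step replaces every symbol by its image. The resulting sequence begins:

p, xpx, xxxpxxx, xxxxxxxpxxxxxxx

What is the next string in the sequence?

xxxxxxxxxxxxxxxpxxxxxxxxxxxxxxx

φ(xxxxxxxpxxxxxxx) expands symbol-by-symbol to xx xx xx xx xx xx xx xpx xx xx xx xx xx xx xx; joining the 15 pieces gives the next term.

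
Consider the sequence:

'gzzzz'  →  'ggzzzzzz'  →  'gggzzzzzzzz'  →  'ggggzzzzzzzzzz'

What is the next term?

gggggzzzzzzzzzzzz

Term n consists of n-1 g's, followed by 2n z's, where the shown terms are n = 2, 3, 4, 5.
Setting n = 6 gives 5, 12 characters in each block.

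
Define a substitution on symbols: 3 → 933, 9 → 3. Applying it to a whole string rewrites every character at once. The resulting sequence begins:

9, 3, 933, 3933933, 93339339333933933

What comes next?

39339339333933933393393393339339333933933

Replace each of the 17 characters of 93339339333933933 in place — 3 933 933 933 3 933 933 3 933 933 933 3 933 933 3 933 933 — and concatenate.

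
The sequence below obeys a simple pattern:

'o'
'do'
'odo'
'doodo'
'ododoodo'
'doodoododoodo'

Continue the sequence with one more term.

ododoododoodoododoodo

From term 3 onward, concatenate the second-to-last term with the last: o·do = odo, do·odo = doodo, …
So term 7 is ododoodo·doodoododoodo.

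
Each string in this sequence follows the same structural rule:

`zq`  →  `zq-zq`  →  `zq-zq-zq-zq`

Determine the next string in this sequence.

zq-zq-zq-zq-zq-zq-zq-zq

s(k+1) = s(k)·-·s(k) — each term doubles the last with '-' between the halves.
So the next term is two copies of zq-zq-zq-zq with '-' between the halves.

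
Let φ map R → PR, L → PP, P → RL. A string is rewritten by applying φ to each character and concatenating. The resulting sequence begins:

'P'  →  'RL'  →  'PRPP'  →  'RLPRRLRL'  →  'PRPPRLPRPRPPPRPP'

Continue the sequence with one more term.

Replace each of the 16 characters of PRPPRLPRPRPPPRPP in place — RL PR RL RL PR PP RL PR RL PR RL RL RL PR RL RL — and concatenate.

RLPRRLRLPRPPRLPRRLPRRLRLRLPRRLRL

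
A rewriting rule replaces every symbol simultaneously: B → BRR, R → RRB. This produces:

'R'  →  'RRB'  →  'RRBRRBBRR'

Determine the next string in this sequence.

Apply φ to RRBRRBBRR symbol by symbol: R→RRB, R→RRB, B→BRR, R→RRB, R→RRB, B→BRR, B→BRR, R→RRB, R→RRB; joined: RRB RRB BRR RRB RRB BRR BRR RRB RRB.

RRBRRBBRRRRBRRBBRRBRRRRBRRB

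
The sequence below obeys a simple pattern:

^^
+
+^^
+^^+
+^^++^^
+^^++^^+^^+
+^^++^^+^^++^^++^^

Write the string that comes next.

+^^++^^+^^++^^++^^+^^++^^+^^+

From term 3 onward, concatenate the last term with the second-to-last: +·^^ = +^^, +^^·+ = +^^+, …
The next term joins +^^++^^+^^++^^++^^ and +^^++^^+^^+.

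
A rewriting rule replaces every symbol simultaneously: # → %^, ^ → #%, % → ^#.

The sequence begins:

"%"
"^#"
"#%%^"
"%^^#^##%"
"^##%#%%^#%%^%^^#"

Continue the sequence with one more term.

Rewriting the 16 symbols of ^##%#%%^#%%^%^^# one by one yields #% %^ %^ ^# %^ ^# ^# #% %^ ^# ^# #% ^# #% #% %^; concatenated:

#%%^%^^#%^^#^##%%^^#^##%^##%#%%^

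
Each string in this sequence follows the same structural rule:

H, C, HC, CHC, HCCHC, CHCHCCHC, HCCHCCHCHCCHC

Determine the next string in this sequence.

CHCHCCHCHCCHCCHCHCCHC

This is a Fibonacci-style word recurrence s(k) = s(k−2)·s(k−1): e.g. H·C = HC.
So term 8 is CHCHCCHC·HCCHCCHCHCCHC.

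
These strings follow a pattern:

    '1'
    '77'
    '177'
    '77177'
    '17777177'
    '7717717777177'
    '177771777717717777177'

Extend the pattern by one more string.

7717717777177177771777717717777177

This is a Fibonacci-style word recurrence s(k) = s(k−2)·s(k−1): e.g. 1·77 = 177.
The next term joins 7717717777177 and 177771777717717777177.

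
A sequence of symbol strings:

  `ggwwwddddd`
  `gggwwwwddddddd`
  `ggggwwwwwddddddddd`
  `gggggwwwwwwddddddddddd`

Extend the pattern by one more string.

ggggggwwwwwwwddddddddddddd

The n-th term is n g's then n+1 w's then 2n+1 d's, where the shown terms are n = 2, 3, 4, 5.
Setting n = 6 gives 6, 7, 13 characters in each block.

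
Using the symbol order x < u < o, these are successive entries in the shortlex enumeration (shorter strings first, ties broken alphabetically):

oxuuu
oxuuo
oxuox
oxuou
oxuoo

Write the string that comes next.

oxoxx

The successor of oxuoo increments the rightmost position that isn't already o and resets every position after it to x.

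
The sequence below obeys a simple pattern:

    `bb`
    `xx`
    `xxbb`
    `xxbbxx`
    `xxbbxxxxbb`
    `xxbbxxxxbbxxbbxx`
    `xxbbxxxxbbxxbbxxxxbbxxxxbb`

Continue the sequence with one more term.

xxbbxxxxbbxxbbxxxxbbxxxxbbxxbbxxxxbbxxbbxx

From term 3 onward, concatenate the last term with the second-to-last: xx·bb = xxbb, xxbb·xx = xxbbxx, …
So term 8 is xxbbxxxxbbxxbbxxxxbbxxxxbb·xxbbxxxxbbxxbbxx.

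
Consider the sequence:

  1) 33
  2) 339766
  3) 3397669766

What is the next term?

Each term is the previous one with 9766 appended.
Applying this once more to 3397669766:

33976697669766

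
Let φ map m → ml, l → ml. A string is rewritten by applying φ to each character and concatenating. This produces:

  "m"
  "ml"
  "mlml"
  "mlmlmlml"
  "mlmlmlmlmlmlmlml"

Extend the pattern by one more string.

mlmlmlmlmlmlmlmlmlmlmlmlmlmlmlml

Replace each of the 16 characters of mlmlmlmlmlmlmlml in place — ml ml ml ml ml ml ml ml ml ml ml ml ml ml ml ml — and concatenate.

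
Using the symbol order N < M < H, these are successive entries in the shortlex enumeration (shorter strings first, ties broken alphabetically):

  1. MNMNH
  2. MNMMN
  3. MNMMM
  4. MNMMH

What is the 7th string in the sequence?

MNMHH

Stepping forward 3 times from MNMMH: MNMMH → MNMHN → MNMHM, then the target.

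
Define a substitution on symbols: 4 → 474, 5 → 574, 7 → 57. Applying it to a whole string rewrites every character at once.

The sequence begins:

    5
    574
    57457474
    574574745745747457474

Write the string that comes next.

5745747457457474574745745747457457474574745745747457474

φ(574574745745747457474) expands symbol-by-symbol to 574 57 474 574 57 474 57 474 574 57 474 574 57 474 57 474 574 57 474 57 474; joining the 21 pieces gives the next term.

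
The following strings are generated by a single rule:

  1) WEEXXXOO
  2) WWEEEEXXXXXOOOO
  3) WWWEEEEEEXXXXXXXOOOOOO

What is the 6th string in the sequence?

Term n consists of n W's, followed by 2n E's, followed by 2n+1 X's, followed by 2n O's (n = 1, 2, …).
For term 6, n = 6, so the run lengths are 6, 12, 13, 12.

WWWWWWEEEEEEEEEEEEXXXXXXXXXXXXXOOOOOOOOOOOO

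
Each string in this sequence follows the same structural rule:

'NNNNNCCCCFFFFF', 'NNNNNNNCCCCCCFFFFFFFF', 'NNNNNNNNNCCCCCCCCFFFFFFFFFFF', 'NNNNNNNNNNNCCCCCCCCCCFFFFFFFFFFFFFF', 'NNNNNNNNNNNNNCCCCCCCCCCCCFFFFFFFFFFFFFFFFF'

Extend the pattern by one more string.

The n-th term is 2n+1 N's then 2n C's then 3n-1 F's, where the shown terms are n = 2, 3, 4, 5, 6.
For the next term, n = 7, so the run lengths are 15, 14, 20.

NNNNNNNNNNNNNNNCCCCCCCCCCCCCCFFFFFFFFFFFFFFFFFFFF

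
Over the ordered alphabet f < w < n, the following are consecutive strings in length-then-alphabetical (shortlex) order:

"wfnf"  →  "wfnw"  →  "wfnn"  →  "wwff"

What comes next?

The successor of wwff increments the rightmost position that isn't already n and resets every position after it to f.

wwfw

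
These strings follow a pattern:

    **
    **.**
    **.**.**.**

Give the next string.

Each string is two copies of the previous one joined by '.'.
One more doubling of **.**.**.** gives the answer.

**.**.**.**.**.**.**.**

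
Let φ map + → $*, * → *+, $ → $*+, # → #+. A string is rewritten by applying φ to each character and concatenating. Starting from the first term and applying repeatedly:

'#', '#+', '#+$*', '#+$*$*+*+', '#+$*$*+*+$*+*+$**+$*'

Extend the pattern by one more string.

#+$*$*+*+$*+*+$**+$*$*+*+$**+$*$*+*+*+$*$*+*+

Applying the rule to each of the 20 symbols of #+$*$*+*+$*+*+$**+$* gives the pieces #+ $* $*+ *+ $*+ *+ $* *+ $* $*+ *+ $* *+ $* $*+ *+ *+ $* $*+ *+, which concatenate to the answer.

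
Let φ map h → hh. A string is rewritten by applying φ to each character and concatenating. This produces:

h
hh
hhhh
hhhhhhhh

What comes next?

Rewriting each symbol of hhhhhhhh: h→hh, h→hh, h→hh, h→hh, h→hh, h→hh, h→hh, h→hh, which concatenates to hh hh hh hh hh hh hh hh.

hhhhhhhhhhhhhhhh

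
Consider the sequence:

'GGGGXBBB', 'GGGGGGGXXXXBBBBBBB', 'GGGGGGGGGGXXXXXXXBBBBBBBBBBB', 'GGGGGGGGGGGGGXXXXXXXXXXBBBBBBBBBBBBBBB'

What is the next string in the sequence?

Reading off run lengths: G runs 4, 7, 10, 13; X runs 1, 4, 7, 10; B runs 3, 7, 11, 15 — each is linear in n (n = 1, 2, …).
For the next term, n = 5, so the run lengths are 16, 13, 19.

GGGGGGGGGGGGGGGGXXXXXXXXXXXXXBBBBBBBBBBBBBBBBBBB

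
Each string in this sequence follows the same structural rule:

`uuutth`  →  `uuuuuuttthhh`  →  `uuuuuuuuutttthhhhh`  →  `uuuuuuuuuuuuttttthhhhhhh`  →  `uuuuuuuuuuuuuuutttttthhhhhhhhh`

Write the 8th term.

uuuuuuuuuuuuuuuuuuuuuuuuttttttttthhhhhhhhhhhhhhh

The n-th term is 3n u's then n+1 t's then 2n-1 h's (n = 1, 2, …).
Setting n = 8 gives 24, 9, 15 characters in each block.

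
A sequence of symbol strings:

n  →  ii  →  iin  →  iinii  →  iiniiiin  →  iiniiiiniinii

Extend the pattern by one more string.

Each term (from the third on) is the previous term followed by the one before it: term 3 = ii·n = iin.
The next term joins iiniiiiniinii and iiniiiin.

iiniiiiniiniiiiniiiin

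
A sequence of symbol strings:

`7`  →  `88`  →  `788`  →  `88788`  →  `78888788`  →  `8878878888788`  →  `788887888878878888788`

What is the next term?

Each term (from the third on) is the two preceding terms concatenated in order: term 3 = 7·88 = 788.
Continuing: 8878878888788 · 788887888878878888788 gives term 8.

8878878888788788887888878878888788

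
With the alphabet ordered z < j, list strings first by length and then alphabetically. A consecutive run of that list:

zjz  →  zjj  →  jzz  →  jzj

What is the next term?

jjz

The successor of jzj increments the rightmost position that isn't already j and resets every position after it to z.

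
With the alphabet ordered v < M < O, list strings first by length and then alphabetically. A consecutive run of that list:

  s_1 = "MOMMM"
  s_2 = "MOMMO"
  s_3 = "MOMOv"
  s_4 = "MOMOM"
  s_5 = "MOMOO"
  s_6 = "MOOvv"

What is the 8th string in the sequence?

MOOvO

Advancing 2 positions from MOOvv through MOOvv → MOOvM reaches term 8.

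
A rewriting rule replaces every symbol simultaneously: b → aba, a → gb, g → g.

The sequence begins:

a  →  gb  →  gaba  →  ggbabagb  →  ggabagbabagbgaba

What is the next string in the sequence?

Replace each of the 16 characters of ggabagbabagbgaba in place — g g gb aba gb g aba gb aba gb g aba g gb aba gb — and concatenate.

gggbabagbgabagbabagbgabaggbabagb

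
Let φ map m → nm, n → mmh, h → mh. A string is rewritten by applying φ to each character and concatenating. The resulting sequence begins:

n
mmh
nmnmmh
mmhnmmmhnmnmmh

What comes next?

nmnmmhmmhnmnmnmmhmmhnmmmhnmnmmh

φ(mmhnmmmhnmnmmh) expands symbol-by-symbol to nm nm mh mmh nm nm nm mh mmh nm mmh nm nm mh; joining the 14 pieces gives the next term.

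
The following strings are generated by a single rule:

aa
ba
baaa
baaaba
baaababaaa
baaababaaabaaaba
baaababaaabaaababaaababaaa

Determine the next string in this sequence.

baaababaaabaaababaaababaaabaaababaaabaaaba

This is a Fibonacci-style word recurrence s(k) = s(k−1)·s(k−2): e.g. ba·aa = baaa.
Continuing: baaababaaabaaababaaababaaa · baaababaaabaaaba gives term 8.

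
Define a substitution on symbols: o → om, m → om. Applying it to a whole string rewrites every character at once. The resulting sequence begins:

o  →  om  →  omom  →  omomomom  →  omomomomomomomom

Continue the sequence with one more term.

Rewriting the 16 symbols of omomomomomomomom one by one yields om om om om om om om om om om om om om om om om; concatenated:

omomomomomomomomomomomomomomomom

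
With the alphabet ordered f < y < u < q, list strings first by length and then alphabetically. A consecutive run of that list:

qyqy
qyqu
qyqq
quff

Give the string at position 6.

qufu

Advancing 2 positions from quff through quff → qufy reaches term 6.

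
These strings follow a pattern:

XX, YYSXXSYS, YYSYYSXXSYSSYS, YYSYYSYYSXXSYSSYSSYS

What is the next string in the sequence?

YYSYYSYYSYYSXXSYSSYSSYSSYS

Each term wraps the previous one in YYS on the left and SYS on the right.
So the next term is YYS·YYSYYSYYSXXSYSSYSSYS·SYS.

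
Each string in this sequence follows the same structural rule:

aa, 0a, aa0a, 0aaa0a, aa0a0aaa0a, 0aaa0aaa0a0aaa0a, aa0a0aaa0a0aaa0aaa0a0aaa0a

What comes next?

0aaa0aaa0a0aaa0aaa0a0aaa0a0aaa0aaa0a0aaa0a

This is a Fibonacci-style word recurrence s(k) = s(k−2)·s(k−1): e.g. aa·0a = aa0a.
Continuing: 0aaa0aaa0a0aaa0a · aa0a0aaa0a0aaa0aaa0a0aaa0a gives term 8.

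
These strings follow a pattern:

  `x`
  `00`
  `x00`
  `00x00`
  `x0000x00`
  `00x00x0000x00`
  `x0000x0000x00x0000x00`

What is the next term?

00x00x0000x00x0000x0000x00x0000x00

From term 3 onward, concatenate the second-to-last term with the last: x·00 = x00, 00·x00 = 00x00, …
So term 8 is 00x00x0000x00·x0000x0000x00x0000x00.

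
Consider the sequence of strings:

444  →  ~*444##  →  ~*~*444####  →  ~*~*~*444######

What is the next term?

Each term wraps the previous one in ~* on the left and ## on the right.
So the next term is ~*·~*~*~*444######·##.

~*~*~*~*444########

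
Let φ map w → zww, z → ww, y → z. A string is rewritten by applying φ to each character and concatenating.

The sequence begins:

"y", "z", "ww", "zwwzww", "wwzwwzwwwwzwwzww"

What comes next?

Replace each of the 16 characters of wwzwwzwwwwzwwzww in place — zww zww ww zww zww ww zww zww zww zww ww zww zww ww zww zww — and concatenate.

zwwzwwwwzwwzwwwwzwwzwwzwwzwwwwzwwzwwwwzwwzww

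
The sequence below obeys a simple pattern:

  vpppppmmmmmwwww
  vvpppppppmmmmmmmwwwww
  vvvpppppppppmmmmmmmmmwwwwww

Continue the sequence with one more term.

vvvvpppppppppppmmmmmmmmmmmwwwwwww

The n-th term is n-1 v's then 2n+1 p's then 2n+1 m's then n+2 w's, where the shown terms are n = 2, 3, 4.
Setting n = 5 gives 4, 11, 11, 7 characters in each block.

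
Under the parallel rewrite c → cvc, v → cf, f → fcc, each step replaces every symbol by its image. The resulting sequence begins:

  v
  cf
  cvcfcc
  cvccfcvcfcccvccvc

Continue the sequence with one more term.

Rewriting the 17 symbols of cvccfcvcfcccvccvc one by one yields cvc cf cvc cvc fcc cvc cf cvc fcc cvc cvc cvc cf cvc cvc cf cvc; concatenated:

cvccfcvccvcfcccvccfcvcfcccvccvccvccfcvccvccfcvc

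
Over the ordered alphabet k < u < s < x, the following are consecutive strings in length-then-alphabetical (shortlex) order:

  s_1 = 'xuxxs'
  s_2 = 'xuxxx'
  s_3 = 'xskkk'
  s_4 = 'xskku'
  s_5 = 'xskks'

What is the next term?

xskkx

The successor of xskks increments the rightmost position that isn't already x and resets every position after it to k.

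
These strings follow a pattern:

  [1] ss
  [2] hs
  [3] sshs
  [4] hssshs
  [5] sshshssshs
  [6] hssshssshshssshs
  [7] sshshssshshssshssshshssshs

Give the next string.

hssshssshshssshssshshssshshssshssshshssshs

Each term (from the third on) is the two preceding terms concatenated in order: term 3 = ss·hs = sshs.
So term 8 is hssshssshshssshs·sshshssshshssshssshshssshs.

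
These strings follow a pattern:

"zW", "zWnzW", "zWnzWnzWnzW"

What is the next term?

s(k+1) = s(k)·n·s(k) — each term doubles the last with 'n' between the halves.
Doubling zWnzWnzWnzW with 'n' between the halves:

zWnzWnzWnzWnzWnzWnzWnzW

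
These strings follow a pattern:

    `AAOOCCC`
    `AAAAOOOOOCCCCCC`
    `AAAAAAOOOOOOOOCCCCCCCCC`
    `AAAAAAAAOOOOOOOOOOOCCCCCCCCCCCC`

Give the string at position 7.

Each string has the form A^{2n} O^{3n-1} C^{3n} (n = 1, 2, …).
For term 7, n = 7, so the run lengths are 14, 20, 21.

AAAAAAAAAAAAAAOOOOOOOOOOOOOOOOOOOOCCCCCCCCCCCCCCCCCCCCC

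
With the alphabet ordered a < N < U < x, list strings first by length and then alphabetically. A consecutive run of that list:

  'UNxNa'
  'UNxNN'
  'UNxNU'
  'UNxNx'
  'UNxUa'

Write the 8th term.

UNxUx

Stepping forward 3 times from UNxUa: UNxUa → UNxUN → UNxUU, then the target.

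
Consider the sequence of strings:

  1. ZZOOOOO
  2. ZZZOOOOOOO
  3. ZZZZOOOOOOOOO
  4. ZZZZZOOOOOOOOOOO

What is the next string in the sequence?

ZZZZZZOOOOOOOOOOOOO

Term n consists of n Z's, followed by 2n+1 O's, where the shown terms are n = 2, 3, 4, 5.
At n = 6 the blocks have lengths 6, 13.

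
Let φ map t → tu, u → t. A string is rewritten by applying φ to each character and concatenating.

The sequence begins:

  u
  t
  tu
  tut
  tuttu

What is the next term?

tuttutut

Apply φ to tuttu symbol by symbol: t→tu, u→t, t→tu, t→tu, u→t; joined: tu t tu tu t.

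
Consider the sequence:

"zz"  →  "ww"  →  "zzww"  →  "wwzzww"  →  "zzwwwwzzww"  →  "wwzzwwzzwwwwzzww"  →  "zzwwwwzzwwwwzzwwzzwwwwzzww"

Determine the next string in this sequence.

Each term (from the third on) is the two preceding terms concatenated in order: term 3 = zz·ww = zzww.
So term 8 is wwzzwwzzwwwwzzww·zzwwwwzzwwwwzzwwzzwwwwzzww.

wwzzwwzzwwwwzzwwzzwwwwzzwwwwzzwwzzwwwwzzww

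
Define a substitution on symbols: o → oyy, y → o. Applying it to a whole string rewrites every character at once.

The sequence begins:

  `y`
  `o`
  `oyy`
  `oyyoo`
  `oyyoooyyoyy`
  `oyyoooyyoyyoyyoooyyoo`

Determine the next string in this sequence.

Replace each of the 21 characters of oyyoooyyoyyoyyoooyyoo in place — oyy o o oyy oyy oyy o o oyy o o oyy o o oyy oyy oyy o o oyy oyy — and concatenate.

oyyoooyyoyyoyyoooyyoooyyoooyyoyyoyyoooyyoyy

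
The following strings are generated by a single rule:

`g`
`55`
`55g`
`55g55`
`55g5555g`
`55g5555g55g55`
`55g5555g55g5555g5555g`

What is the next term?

This is a Fibonacci-style word recurrence s(k) = s(k−1)·s(k−2): e.g. 55·g = 55g.
So term 8 is 55g5555g55g5555g5555g·55g5555g55g55.

55g5555g55g5555g5555g55g5555g55g55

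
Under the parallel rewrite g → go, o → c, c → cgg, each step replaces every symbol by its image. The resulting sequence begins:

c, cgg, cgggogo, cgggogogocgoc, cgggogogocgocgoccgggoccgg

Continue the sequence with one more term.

cgggogogocgocgoccgggoccgggoccggcgggogogoccggcgggogo

Replace each of the 25 characters of cgggogogocgocgoccgggoccgg in place — cgg go go go c go c go c cgg go c cgg go c cgg cgg go go go c cgg cgg go go — and concatenate.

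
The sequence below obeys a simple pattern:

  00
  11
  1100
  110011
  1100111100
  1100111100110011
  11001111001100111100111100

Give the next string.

110011110011001111001111001100111100110011

Each term (from the third on) is the previous term followed by the one before it: term 3 = 11·00 = 1100.
Continuing: 11001111001100111100111100 · 1100111100110011 gives term 8.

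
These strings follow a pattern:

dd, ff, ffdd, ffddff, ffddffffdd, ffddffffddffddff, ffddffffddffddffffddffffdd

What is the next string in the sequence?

ffddffffddffddffffddffffddffddffffddffddff

Each term (from the third on) is the previous term followed by the one before it: term 3 = ff·dd = ffdd.
So term 8 is ffddffffddffddffffddffffdd·ffddffffddffddff.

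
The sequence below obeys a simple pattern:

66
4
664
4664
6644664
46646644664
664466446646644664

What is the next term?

46646644664664466446646644664

This is a Fibonacci-style word recurrence s(k) = s(k−2)·s(k−1): e.g. 66·4 = 664.
The next term joins 46646644664 and 664466446646644664.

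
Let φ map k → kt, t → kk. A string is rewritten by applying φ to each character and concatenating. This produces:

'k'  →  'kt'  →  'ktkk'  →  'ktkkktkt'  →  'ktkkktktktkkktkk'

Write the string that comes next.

Rewriting the 16 symbols of ktkkktktktkkktkk one by one yields kt kk kt kt kt kk kt kk kt kk kt kt kt kk kt kt; concatenated:

ktkkktktktkkktkkktkkktktktkkktkt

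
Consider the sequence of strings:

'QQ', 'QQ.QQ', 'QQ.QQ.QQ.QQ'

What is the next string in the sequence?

Each string is two copies of the previous one joined by '.'.
One more doubling of QQ.QQ.QQ.QQ gives the answer.

QQ.QQ.QQ.QQ.QQ.QQ.QQ.QQ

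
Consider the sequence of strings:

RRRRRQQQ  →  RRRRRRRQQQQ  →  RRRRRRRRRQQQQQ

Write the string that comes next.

Each string has the form R^{2n-1} Q^{n}, where the shown terms are n = 3, 4, 5.
For the next term, n = 6, so the run lengths are 11, 6.

RRRRRRRRRRRQQQQQQ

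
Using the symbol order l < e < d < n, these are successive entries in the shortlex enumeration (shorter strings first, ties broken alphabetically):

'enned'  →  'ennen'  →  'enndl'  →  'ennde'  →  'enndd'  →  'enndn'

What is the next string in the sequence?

ennnl

Find the rightmost character of enndn below n, bump it to the next letter, and reset everything to its right to l.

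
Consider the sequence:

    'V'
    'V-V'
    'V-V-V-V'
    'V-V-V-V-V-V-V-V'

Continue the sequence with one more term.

Each string is two copies of the previous one joined by '-'.
One more doubling of V-V-V-V-V-V-V-V gives the answer.

V-V-V-V-V-V-V-V-V-V-V-V-V-V-V-V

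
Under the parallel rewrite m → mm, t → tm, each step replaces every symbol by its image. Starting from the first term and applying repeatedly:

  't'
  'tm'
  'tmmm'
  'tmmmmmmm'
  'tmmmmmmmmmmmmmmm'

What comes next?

Rewriting the 16 symbols of tmmmmmmmmmmmmmmm one by one yields tm mm mm mm mm mm mm mm mm mm mm mm mm mm mm mm; concatenated:

tmmmmmmmmmmmmmmmmmmmmmmmmmmmmmmm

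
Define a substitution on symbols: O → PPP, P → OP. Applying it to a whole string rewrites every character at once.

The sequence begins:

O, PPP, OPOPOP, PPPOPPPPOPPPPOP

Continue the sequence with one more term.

Applying the rule to each of the 15 symbols of PPPOPPPPOPPPPOP gives the pieces OP OP OP PPP OP OP OP OP PPP OP OP OP OP PPP OP, which concatenate to the answer.

OPOPOPPPPOPOPOPOPPPPOPOPOPOPPPPOP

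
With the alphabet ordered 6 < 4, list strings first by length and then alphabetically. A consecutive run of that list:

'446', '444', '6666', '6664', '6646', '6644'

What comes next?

The successor of 6644 increments the rightmost position that isn't already 4 and resets every position after it to 6.

6466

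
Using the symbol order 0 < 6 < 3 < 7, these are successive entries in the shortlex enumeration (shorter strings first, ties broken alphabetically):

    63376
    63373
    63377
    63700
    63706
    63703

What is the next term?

63707

The successor of 63703 increments the rightmost position that isn't already 7 and resets every position after it to 0.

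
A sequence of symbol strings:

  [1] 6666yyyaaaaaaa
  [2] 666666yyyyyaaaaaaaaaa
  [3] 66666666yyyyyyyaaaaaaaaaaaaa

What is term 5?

666666666666yyyyyyyyyyyaaaaaaaaaaaaaaaaaaa

The n-th term is 2n 6's then 2n-1 y's then 3n+1 a's, where the shown terms are n = 2, 3, 4.
For term 5, n = 6, so the run lengths are 12, 11, 19.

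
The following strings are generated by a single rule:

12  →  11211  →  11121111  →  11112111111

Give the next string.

11111211111111

Every step adds 1 to the front and 11 to the end of the previous string.
One more step from 11112111111 gives the answer.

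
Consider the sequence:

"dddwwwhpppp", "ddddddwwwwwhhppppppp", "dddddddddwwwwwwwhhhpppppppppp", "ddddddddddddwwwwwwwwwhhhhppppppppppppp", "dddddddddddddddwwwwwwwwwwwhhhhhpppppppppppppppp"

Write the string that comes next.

Each string has the form d^{3n} w^{2n+1} h^{n} p^{3n+1} (n = 1, 2, …).
At n = 6 the blocks have lengths 18, 13, 6, 19.

ddddddddddddddddddwwwwwwwwwwwwwhhhhhhppppppppppppppppppp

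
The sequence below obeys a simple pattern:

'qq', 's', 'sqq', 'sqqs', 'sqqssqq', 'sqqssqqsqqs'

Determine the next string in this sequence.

Each term (from the third on) is the previous term followed by the one before it: term 3 = s·qq = sqq.
Continuing: sqqssqqsqqs · sqqssqq gives term 7.

sqqssqqsqqssqqssqq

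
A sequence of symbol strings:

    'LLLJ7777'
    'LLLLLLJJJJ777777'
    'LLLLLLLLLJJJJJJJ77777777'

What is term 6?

LLLLLLLLLLLLLLLLLLJJJJJJJJJJJJJJJJ77777777777777

The n-th term is 3n L's then 3n-2 J's then 2n+2 7's (n = 1, 2, …).
For term 6, n = 6, so the run lengths are 18, 16, 14.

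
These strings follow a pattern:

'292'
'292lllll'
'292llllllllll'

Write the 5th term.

The strings grow by a fixed suffix lllll each time.
From 292llllllllll, 2 further steps: 292llllllllll → 292lllllllllllllll → (answer).

292llllllllllllllllllll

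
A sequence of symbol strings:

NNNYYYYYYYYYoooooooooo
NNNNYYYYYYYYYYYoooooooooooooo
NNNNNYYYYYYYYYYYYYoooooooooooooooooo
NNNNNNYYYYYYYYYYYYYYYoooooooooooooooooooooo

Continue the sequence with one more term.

NNNNNNNYYYYYYYYYYYYYYYYYoooooooooooooooooooooooooo

Reading off run lengths: N runs 3, 4, 5, 6; Y runs 9, 11, 13, 15; o runs 10, 14, 18, 22 — each is linear in n, where the shown terms are n = 3, 4, 5, 6.
At n = 7 the blocks have lengths 7, 17, 26.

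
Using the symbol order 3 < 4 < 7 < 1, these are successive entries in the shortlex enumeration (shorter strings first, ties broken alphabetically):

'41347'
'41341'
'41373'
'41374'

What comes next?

Treat 41374 as a base-4 numeral over the given alphabet and add one, carrying through any trailing 1's.

41377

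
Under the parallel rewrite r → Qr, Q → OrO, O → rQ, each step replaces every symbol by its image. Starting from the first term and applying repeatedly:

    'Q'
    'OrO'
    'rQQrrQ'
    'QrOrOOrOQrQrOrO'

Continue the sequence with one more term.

Replace each of the 15 characters of QrOrOOrOQrQrOrO in place — OrO Qr rQ Qr rQ rQ Qr rQ OrO Qr OrO Qr rQ Qr rQ — and concatenate.

OrOQrrQQrrQrQQrrQOrOQrOrOQrrQQrrQ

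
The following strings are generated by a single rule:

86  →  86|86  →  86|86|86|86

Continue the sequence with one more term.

Each string is two copies of the previous one joined by '|'.
One more doubling of 86|86|86|86 gives the answer.

86|86|86|86|86|86|86|86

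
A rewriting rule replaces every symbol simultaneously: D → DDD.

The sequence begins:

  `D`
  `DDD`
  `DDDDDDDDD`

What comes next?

Rewriting each symbol of DDDDDDDDD: D→DDD, D→DDD, D→DDD, D→DDD, D→DDD, D→DDD, D→DDD, D→DDD, D→DDD, which concatenates to DDD DDD DDD DDD DDD DDD DDD DDD DDD.

DDDDDDDDDDDDDDDDDDDDDDDDDDD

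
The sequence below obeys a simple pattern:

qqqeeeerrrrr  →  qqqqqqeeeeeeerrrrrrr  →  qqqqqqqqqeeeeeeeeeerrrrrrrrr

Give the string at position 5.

Each string has the form q^{3n} e^{3n+1} r^{2n+3} (n = 1, 2, …).
At n = 5 the blocks have lengths 15, 16, 13.

qqqqqqqqqqqqqqqeeeeeeeeeeeeeeeerrrrrrrrrrrrr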